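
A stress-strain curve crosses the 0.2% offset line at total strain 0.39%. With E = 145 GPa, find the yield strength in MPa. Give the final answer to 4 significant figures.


Offset strain = 0.002
Elastic strain at yield = total_strain - offset = 3.9e-03 - 0.002 = 1.9e-03
sigma_y = E * elastic_strain = 145000 * 1.9e-03
sigma_y = 275.5 MPa


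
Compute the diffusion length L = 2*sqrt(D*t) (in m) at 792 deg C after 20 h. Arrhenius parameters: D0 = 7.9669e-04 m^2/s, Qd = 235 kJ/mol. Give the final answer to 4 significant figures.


Step 1: D = D0 * exp(-Qd/(R*T))
T = 1065.15 K
D = 7.9669e-04 * exp(-235e3 / (8.314 * 1065.15)) = 2.37981e-15 m^2/s
Step 2: L = 2*sqrt(D*t)
t = 20 h = 72000 s
L = 2*sqrt(2.37981e-15 * 72000) = 2.618e-05 m


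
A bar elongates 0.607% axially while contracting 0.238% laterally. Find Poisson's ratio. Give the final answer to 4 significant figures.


nu = -epsilon_lat / epsilon_axial
Lateral strain is contraction (negative), so using magnitudes:
nu = 0.238 / 0.607
nu = 0.3921


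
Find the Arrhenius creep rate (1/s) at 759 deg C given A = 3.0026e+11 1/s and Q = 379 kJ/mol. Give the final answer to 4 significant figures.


rate = A * exp(-Q / (R*T))
T = 759 + 273.15 = 1032.15 K
rate = 3.0026e+11 * exp(-379e3 / (8.314 * 1032.15))
rate = 1.979e-08 1/s


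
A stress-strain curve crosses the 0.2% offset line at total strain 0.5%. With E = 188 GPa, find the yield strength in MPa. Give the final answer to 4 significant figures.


Offset strain = 0.002
Elastic strain at yield = total_strain - offset = 5e-03 - 0.002 = 3e-03
sigma_y = E * elastic_strain = 188000 * 3e-03
sigma_y = 564 MPa


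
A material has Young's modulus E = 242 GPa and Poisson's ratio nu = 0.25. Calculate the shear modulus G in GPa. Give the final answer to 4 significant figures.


G = E / (2*(1+nu))
G = 242 / (2*(1+0.25))
G = 96.8 GPa


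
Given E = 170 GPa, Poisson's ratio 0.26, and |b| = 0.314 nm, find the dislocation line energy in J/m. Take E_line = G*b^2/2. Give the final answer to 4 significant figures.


Step 1: G = E / (2*(1+nu))
G = 170 / (2*(1+0.26)) = 67.4603 GPa = 6.74603e+10 Pa
Step 2: E_line = G*b^2/2
b = 0.314 nm = 3.14e-10 m
E_line = 0.5 * 6.74603e+10 * (3.14e-10)^2 = 3.326e-09 J/m


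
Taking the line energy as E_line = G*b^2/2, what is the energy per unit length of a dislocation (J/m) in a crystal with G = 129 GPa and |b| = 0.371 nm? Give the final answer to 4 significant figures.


E = G*b^2/2
b = 0.371 nm = 3.71e-10 m
G = 129 GPa = 1.29e+11 Pa
E = 0.5 * 1.29e+11 * (3.71e-10)^2
E = 8.878e-09 J/m


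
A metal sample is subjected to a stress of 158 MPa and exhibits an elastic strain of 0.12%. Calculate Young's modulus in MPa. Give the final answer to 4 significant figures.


E = sigma / epsilon
epsilon = 0.12% = 1.2e-03
E = 158 / 1.2e-03
E = 131700 MPa


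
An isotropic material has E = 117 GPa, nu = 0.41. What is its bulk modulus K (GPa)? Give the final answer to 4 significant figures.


K = E / (3*(1-2*nu))
K = 117 / (3*(1-2*0.41))
K = 216.7 GPa


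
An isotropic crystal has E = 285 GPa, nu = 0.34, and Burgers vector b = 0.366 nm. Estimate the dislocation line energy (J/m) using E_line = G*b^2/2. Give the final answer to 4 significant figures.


Step 1: G = E / (2*(1+nu))
G = 285 / (2*(1+0.34)) = 106.343 GPa = 1.06343e+11 Pa
Step 2: E_line = G*b^2/2
b = 0.366 nm = 3.66e-10 m
E_line = 0.5 * 1.06343e+11 * (3.66e-10)^2 = 7.123e-09 J/m


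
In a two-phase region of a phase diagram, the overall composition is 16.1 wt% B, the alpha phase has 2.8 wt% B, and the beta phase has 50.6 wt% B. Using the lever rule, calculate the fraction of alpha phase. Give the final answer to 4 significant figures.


f_alpha = (C_beta - C0) / (C_beta - C_alpha)
f_alpha = (50.6 - 16.1) / (50.6 - 2.8)
f_alpha = 0.7218


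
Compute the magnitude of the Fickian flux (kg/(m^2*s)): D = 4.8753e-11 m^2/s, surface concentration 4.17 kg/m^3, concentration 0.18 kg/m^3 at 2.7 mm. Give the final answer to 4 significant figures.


J = -D * (dC/dx) = D * (C1 - C2) / dx
J = 4.8753e-11 * (4.17 - 0.18) / 2.7e-03
J = 7.205e-08 kg/(m^2*s)


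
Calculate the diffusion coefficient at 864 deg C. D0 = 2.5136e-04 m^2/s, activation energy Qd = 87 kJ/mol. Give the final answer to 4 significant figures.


D = D0 * exp(-Qd / (R*T))
T = 1137.15 K
D = 2.5136e-04 * exp(-87e3 / (8.314 * 1137.15))
D = 2.534e-08 m^2/s


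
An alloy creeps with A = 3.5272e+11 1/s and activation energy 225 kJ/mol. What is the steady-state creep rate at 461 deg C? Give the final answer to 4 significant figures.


rate = A * exp(-Q / (R*T))
T = 461 + 273.15 = 734.15 K
rate = 3.5272e+11 * exp(-225e3 / (8.314 * 734.15))
rate = 3.453e-05 1/s


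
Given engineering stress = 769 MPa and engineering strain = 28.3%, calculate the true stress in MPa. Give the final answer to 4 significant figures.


sigma_true = sigma_eng * (1 + epsilon_eng)
sigma_true = 769 * (1 + 0.283)
sigma_true = 986.6 MPa


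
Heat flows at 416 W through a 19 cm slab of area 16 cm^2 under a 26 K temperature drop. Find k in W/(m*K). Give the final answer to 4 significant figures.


k = Q*L / (A*dT)
L = 0.19 m, A = 1.6e-03 m^2
k = 416 * 0.19 / (1.6e-03 * 26)
k = 1900 W/(m*K)


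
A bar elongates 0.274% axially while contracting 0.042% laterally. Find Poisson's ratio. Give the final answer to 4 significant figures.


nu = -epsilon_lat / epsilon_axial
Lateral strain is contraction (negative), so using magnitudes:
nu = 0.042 / 0.274
nu = 0.1533


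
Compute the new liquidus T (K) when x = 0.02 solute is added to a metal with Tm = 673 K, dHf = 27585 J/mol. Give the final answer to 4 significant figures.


dT = R*Tm^2*x / dHf
dT = 8.314 * 673^2 * 0.02 / 27585
dT = 2.73022 K
T_new = 673 - 2.73022 = 670.3 K


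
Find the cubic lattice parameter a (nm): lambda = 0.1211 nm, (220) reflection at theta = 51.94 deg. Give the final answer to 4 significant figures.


d = lambda / (2*sin(theta))
d = 0.1211 / (2*sin(51.94 deg))
d = 0.076902 nm
a = d * sqrt(h^2+k^2+l^2) = 0.076902 * sqrt(8)
a = 0.2175 nm


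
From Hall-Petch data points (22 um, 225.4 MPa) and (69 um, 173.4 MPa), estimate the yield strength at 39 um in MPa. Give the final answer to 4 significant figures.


sigma_y = sigma0 + k / sqrt(d)
1/sqrt(d1) = 1/sqrt(2.2e-05) = 213.201;  1/sqrt(d2) = 120.386
k = (sigma1 - sigma2) / (1/sqrt(d1) - 1/sqrt(d2)) = (225.4 - 173.4) / (213.201 - 120.386) = 0.560255 MPa*m^0.5
sigma0 = sigma1 - k/sqrt(d1) = 225.4 - 0.560255*213.201 = 105.953 MPa
sigma_y(d3) = 105.953 + 0.560255 / sqrt(3.9e-05) = 195.7 MPa


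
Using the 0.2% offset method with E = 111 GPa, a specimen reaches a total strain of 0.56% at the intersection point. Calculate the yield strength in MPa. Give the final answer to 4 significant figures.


Offset strain = 0.002
Elastic strain at yield = total_strain - offset = 5.6e-03 - 0.002 = 3.6e-03
sigma_y = E * elastic_strain = 111000 * 3.6e-03
sigma_y = 399.6 MPa


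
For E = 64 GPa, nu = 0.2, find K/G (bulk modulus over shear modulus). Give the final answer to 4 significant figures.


G = E / (2*(1+nu))
G = 64 / (2*(1+0.2)) = 26.6667 GPa
K = E / (3*(1-2*nu))
K = 64 / (3*(1-2*0.2)) = 35.5556 GPa
K/G = 35.5556 / 26.6667 = 1.333


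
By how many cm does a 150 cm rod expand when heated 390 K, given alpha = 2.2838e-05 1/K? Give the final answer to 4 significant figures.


dL = L0 * alpha * dT
dL = 150 * 2.2838e-05 * 390
dL = 1.336 cm


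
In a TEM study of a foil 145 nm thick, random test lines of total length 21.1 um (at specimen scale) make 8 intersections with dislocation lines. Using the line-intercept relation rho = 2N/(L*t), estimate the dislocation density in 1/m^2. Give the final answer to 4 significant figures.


rho = 2N / (L * t)
L = 21.1 um = 2.11e-05 m, t = 145 nm = 1.45e-07 m
rho = 2 * 8 / (2.11e-05 * 1.45e-07)
rho = 5.23e+12 1/m^2


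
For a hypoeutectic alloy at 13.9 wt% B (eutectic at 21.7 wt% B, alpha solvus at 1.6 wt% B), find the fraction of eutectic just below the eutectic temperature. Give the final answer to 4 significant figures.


f_primary = (C_e - C0) / (C_e - C_alpha_max)
f_primary = (21.7 - 13.9) / (21.7 - 1.6)
f_primary = 0.38806
f_eutectic = 1 - 0.38806 = 0.6119


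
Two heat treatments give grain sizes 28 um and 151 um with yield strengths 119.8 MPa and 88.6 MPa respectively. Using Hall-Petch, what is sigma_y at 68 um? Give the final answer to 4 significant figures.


sigma_y = sigma0 + k / sqrt(d)
1/sqrt(d1) = 1/sqrt(2.8e-05) = 188.982;  1/sqrt(d2) = 81.3788
k = (sigma1 - sigma2) / (1/sqrt(d1) - 1/sqrt(d2)) = (119.8 - 88.6) / (188.982 - 81.3788) = 0.289954 MPa*m^0.5
sigma0 = sigma1 - k/sqrt(d1) = 119.8 - 0.289954*188.982 = 65.0039 MPa
sigma_y(d3) = 65.0039 + 0.289954 / sqrt(6.8e-05) = 100.2 MPa


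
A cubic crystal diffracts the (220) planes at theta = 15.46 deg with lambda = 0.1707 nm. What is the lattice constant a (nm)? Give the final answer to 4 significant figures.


d = lambda / (2*sin(theta))
d = 0.1707 / (2*sin(15.46 deg))
d = 0.320184 nm
a = d * sqrt(h^2+k^2+l^2) = 0.320184 * sqrt(8)
a = 0.9056 nm


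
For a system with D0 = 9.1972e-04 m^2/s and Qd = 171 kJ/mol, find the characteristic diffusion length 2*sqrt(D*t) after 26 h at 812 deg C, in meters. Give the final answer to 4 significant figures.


Step 1: D = D0 * exp(-Qd/(R*T))
T = 1085.15 K
D = 9.1972e-04 * exp(-171e3 / (8.314 * 1085.15)) = 5.39665e-12 m^2/s
Step 2: L = 2*sqrt(D*t)
t = 26 h = 93600 s
L = 2*sqrt(5.39665e-12 * 93600) = 1.421e-03 m


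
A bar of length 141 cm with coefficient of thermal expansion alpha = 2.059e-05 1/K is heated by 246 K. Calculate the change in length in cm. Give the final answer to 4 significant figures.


dL = L0 * alpha * dT
dL = 141 * 2.059e-05 * 246
dL = 0.7142 cm


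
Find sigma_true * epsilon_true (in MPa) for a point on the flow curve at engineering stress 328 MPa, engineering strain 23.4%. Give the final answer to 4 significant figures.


sigma_true = sigma_eng * (1 + epsilon_eng)
sigma_true = 328 * (1 + 0.234) = 404.752 MPa
epsilon_true = ln(1 + epsilon_eng)
epsilon_true = ln(1 + 0.234) = 0.210261
sigma_true * epsilon_true = 404.752 * 0.210261 = 85.1 MPa


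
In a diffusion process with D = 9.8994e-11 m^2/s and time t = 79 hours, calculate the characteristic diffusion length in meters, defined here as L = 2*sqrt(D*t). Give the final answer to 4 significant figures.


t = 79 hr = 284400 s
Diffusion length = 2*sqrt(D*t)
= 2*sqrt(9.8994e-11 * 284400)
= 0.01061 m


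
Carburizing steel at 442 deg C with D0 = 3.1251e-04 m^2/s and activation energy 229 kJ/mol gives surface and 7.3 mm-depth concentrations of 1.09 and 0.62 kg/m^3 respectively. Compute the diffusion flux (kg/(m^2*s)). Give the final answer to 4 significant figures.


Step 1: D = D0 * exp(-Qd/(R*T))
T = 442 + 273.15 = 715.15 K
D = 3.1251e-04 * exp(-229e3 / (8.314 * 715.15)) = 5.86237e-21 m^2/s
Step 2: J = D * (C1 - C2) / dx
J = 5.86237e-21 * (1.09 - 0.62) / 7.3e-03
J = 3.774e-19 kg/(m^2*s)


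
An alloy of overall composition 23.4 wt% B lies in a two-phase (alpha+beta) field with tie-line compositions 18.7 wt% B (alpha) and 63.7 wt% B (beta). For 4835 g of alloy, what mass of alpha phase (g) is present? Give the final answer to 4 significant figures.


f_alpha = (C_beta - C0) / (C_beta - C_alpha)
f_alpha = (63.7 - 23.4) / (63.7 - 18.7) = 0.895556
m_alpha = f_alpha * m_total = 0.895556 * 4835 = 4330 g


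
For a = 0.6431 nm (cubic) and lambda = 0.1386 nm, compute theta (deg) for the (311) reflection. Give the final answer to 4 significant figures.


d = a / sqrt(h^2+k^2+l^2)
d = 0.6431 / sqrt(11) = 0.193902 nm
lambda = 2*d*sin(theta)  =>  sin(theta) = lambda / (2*d)
sin(theta) = 0.1386 / (2 * 0.193902) = 0.357397
theta = 20.94 deg


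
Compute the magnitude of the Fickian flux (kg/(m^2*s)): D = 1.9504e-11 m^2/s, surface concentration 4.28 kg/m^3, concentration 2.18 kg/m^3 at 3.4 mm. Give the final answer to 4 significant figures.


J = -D * (dC/dx) = D * (C1 - C2) / dx
J = 1.9504e-11 * (4.28 - 2.18) / 3.4e-03
J = 1.205e-08 kg/(m^2*s)


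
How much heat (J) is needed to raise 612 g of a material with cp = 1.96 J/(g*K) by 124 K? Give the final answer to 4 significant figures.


Q = m * cp * dT
Q = 612 * 1.96 * 124
Q = 148700 J


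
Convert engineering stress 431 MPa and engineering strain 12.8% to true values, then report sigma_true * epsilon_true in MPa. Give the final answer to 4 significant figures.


sigma_true = sigma_eng * (1 + epsilon_eng)
sigma_true = 431 * (1 + 0.128) = 486.168 MPa
epsilon_true = ln(1 + epsilon_eng)
epsilon_true = ln(1 + 0.128) = 0.120446
sigma_true * epsilon_true = 486.168 * 0.120446 = 58.56 MPa


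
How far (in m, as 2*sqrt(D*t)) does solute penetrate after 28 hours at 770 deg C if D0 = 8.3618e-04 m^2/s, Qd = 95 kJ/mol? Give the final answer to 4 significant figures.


Step 1: D = D0 * exp(-Qd/(R*T))
T = 1043.15 K
D = 8.3618e-04 * exp(-95e3 / (8.314 * 1043.15)) = 1.46252e-08 m^2/s
Step 2: L = 2*sqrt(D*t)
t = 28 h = 100800 s
L = 2*sqrt(1.46252e-08 * 100800) = 0.07679 m


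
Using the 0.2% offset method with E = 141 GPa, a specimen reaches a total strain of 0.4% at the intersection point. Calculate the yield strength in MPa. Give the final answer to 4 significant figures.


Offset strain = 0.002
Elastic strain at yield = total_strain - offset = 4e-03 - 0.002 = 2e-03
sigma_y = E * elastic_strain = 141000 * 2e-03
sigma_y = 282 MPa


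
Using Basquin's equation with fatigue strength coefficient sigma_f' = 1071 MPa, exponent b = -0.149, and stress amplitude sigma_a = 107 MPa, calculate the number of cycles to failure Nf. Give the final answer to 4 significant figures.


sigma_a = sigma_f' * (2*Nf)^b
2*Nf = (sigma_a / sigma_f')^(1/b)
2*Nf = (107 / 1071)^(1/-0.149)
2*Nf = 5.17764e+06
Nf = 2.589e+06 cycles


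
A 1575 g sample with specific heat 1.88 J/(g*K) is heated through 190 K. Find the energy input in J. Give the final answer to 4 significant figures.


Q = m * cp * dT
Q = 1575 * 1.88 * 190
Q = 562600 J


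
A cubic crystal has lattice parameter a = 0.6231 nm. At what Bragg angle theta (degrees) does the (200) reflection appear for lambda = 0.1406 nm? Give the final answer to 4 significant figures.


d = a / sqrt(h^2+k^2+l^2)
d = 0.6231 / sqrt(4) = 0.31155 nm
lambda = 2*d*sin(theta)  =>  sin(theta) = lambda / (2*d)
sin(theta) = 0.1406 / (2 * 0.31155) = 0.225646
theta = 13.04 deg


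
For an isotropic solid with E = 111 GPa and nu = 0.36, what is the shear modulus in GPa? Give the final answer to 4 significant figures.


G = E / (2*(1+nu))
G = 111 / (2*(1+0.36))
G = 40.81 GPa


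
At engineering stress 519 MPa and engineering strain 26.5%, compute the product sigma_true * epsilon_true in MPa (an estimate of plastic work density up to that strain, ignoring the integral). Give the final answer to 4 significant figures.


sigma_true = sigma_eng * (1 + epsilon_eng)
sigma_true = 519 * (1 + 0.265) = 656.535 MPa
epsilon_true = ln(1 + epsilon_eng)
epsilon_true = ln(1 + 0.265) = 0.235072
sigma_true * epsilon_true = 656.535 * 0.235072 = 154.3 MPa


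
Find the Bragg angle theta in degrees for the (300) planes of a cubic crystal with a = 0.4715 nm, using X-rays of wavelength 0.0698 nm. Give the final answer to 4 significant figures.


d = a / sqrt(h^2+k^2+l^2)
d = 0.4715 / sqrt(9) = 0.157167 nm
lambda = 2*d*sin(theta)  =>  sin(theta) = lambda / (2*d)
sin(theta) = 0.0698 / (2 * 0.157167) = 0.222057
theta = 12.83 deg


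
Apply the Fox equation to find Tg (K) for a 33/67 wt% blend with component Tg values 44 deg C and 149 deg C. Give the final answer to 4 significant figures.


1/Tg = w1/Tg1 + w2/Tg2 (in Kelvin)
Tg1 = 317.15 K, Tg2 = 422.15 K
1/Tg = 0.33/317.15 + 0.67/422.15
Tg = 380.6 K


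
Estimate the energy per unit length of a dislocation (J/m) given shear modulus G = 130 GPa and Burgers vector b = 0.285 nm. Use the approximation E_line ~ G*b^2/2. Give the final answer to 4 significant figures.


E = G*b^2/2
b = 0.285 nm = 2.85e-10 m
G = 130 GPa = 1.3e+11 Pa
E = 0.5 * 1.3e+11 * (2.85e-10)^2
E = 5.28e-09 J/m


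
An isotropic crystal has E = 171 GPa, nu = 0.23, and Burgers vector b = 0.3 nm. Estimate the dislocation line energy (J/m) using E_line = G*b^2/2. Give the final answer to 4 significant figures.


Step 1: G = E / (2*(1+nu))
G = 171 / (2*(1+0.23)) = 69.5122 GPa = 6.95122e+10 Pa
Step 2: E_line = G*b^2/2
b = 0.3 nm = 3e-10 m
E_line = 0.5 * 6.95122e+10 * (3e-10)^2 = 3.128e-09 J/m


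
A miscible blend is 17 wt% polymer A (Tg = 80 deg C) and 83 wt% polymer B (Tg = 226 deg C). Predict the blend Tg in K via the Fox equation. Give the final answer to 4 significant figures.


1/Tg = w1/Tg1 + w2/Tg2 (in Kelvin)
Tg1 = 353.15 K, Tg2 = 499.15 K
1/Tg = 0.17/353.15 + 0.83/499.15
Tg = 466.4 K


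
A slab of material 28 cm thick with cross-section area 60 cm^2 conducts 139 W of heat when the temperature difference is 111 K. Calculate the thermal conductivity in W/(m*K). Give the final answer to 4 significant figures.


k = Q*L / (A*dT)
L = 0.28 m, A = 6e-03 m^2
k = 139 * 0.28 / (6e-03 * 111)
k = 58.44 W/(m*K)


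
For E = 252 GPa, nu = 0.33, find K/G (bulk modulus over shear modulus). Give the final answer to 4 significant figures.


G = E / (2*(1+nu))
G = 252 / (2*(1+0.33)) = 94.7368 GPa
K = E / (3*(1-2*nu))
K = 252 / (3*(1-2*0.33)) = 247.059 GPa
K/G = 247.059 / 94.7368 = 2.608


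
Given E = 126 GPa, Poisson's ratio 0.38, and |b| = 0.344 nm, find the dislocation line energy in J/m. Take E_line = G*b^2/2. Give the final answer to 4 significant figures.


Step 1: G = E / (2*(1+nu))
G = 126 / (2*(1+0.38)) = 45.6522 GPa = 4.56522e+10 Pa
Step 2: E_line = G*b^2/2
b = 0.344 nm = 3.44e-10 m
E_line = 0.5 * 4.56522e+10 * (3.44e-10)^2 = 2.701e-09 J/m


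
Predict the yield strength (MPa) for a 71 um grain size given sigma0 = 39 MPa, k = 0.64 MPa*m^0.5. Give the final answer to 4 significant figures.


sigma_y = sigma0 + k / sqrt(d)
d = 71 um = 7.1e-05 m
sigma_y = 39 + 0.64 / sqrt(7.1e-05)
sigma_y = 115 MPa


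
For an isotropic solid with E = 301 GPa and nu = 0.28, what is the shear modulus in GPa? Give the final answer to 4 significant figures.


G = E / (2*(1+nu))
G = 301 / (2*(1+0.28))
G = 117.6 GPa


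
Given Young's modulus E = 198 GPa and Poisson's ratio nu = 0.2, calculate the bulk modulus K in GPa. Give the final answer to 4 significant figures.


K = E / (3*(1-2*nu))
K = 198 / (3*(1-2*0.2))
K = 110 GPa


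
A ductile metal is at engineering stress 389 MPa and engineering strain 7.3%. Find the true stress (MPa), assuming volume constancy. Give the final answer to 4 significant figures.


sigma_true = sigma_eng * (1 + epsilon_eng)
sigma_true = 389 * (1 + 0.073)
sigma_true = 417.4 MPa


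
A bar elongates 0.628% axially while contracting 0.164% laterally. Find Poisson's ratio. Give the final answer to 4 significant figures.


nu = -epsilon_lat / epsilon_axial
Lateral strain is contraction (negative), so using magnitudes:
nu = 0.164 / 0.628
nu = 0.2611


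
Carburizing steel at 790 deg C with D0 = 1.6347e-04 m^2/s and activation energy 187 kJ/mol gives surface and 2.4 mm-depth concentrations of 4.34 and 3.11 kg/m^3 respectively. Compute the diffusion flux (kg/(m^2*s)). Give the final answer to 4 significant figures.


Step 1: D = D0 * exp(-Qd/(R*T))
T = 790 + 273.15 = 1063.15 K
D = 1.6347e-04 * exp(-187e3 / (8.314 * 1063.15)) = 1.0603e-13 m^2/s
Step 2: J = D * (C1 - C2) / dx
J = 1.0603e-13 * (4.34 - 3.11) / 2.4e-03
J = 5.434e-11 kg/(m^2*s)


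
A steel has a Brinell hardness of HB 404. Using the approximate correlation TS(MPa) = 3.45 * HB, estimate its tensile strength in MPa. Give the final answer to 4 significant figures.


TS (MPa) = 3.45 * HB
TS = 3.45 * 404
TS = 1394 MPa


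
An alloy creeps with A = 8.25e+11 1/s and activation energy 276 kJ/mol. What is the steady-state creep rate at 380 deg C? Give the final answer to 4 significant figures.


rate = A * exp(-Q / (R*T))
T = 380 + 273.15 = 653.15 K
rate = 8.25e+11 * exp(-276e3 / (8.314 * 653.15))
rate = 6.966e-11 1/s


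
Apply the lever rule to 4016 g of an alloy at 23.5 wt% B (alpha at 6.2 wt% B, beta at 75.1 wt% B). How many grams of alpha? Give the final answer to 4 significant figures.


f_alpha = (C_beta - C0) / (C_beta - C_alpha)
f_alpha = (75.1 - 23.5) / (75.1 - 6.2) = 0.748911
m_alpha = f_alpha * m_total = 0.748911 * 4016 = 3008 g


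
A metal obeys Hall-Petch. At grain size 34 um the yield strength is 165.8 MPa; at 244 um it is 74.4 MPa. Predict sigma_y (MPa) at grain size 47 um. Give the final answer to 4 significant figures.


sigma_y = sigma0 + k / sqrt(d)
1/sqrt(d1) = 1/sqrt(3.4e-05) = 171.499;  1/sqrt(d2) = 64.0184
k = (sigma1 - sigma2) / (1/sqrt(d1) - 1/sqrt(d2)) = (165.8 - 74.4) / (171.499 - 64.0184) = 0.85039 MPa*m^0.5
sigma0 = sigma1 - k/sqrt(d1) = 165.8 - 0.85039*171.499 = 19.9594 MPa
sigma_y(d3) = 19.9594 + 0.85039 / sqrt(4.7e-05) = 144 MPa


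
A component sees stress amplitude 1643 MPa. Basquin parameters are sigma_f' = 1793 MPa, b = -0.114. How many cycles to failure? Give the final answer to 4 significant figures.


sigma_a = sigma_f' * (2*Nf)^b
2*Nf = (sigma_a / sigma_f')^(1/b)
2*Nf = (1643 / 1793)^(1/-0.114)
2*Nf = 2.15194
Nf = 1.076 cycles


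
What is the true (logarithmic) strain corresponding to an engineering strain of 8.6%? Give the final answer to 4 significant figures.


epsilon_true = ln(1 + epsilon_eng)
epsilon_true = ln(1 + 0.086)
epsilon_true = 0.0825


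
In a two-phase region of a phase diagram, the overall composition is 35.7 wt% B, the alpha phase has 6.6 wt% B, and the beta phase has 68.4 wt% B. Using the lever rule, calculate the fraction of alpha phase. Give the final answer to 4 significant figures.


f_alpha = (C_beta - C0) / (C_beta - C_alpha)
f_alpha = (68.4 - 35.7) / (68.4 - 6.6)
f_alpha = 0.5291


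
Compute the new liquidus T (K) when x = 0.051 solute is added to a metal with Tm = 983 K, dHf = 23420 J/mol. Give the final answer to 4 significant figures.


dT = R*Tm^2*x / dHf
dT = 8.314 * 983^2 * 0.051 / 23420
dT = 17.4945 K
T_new = 983 - 17.4945 = 965.5 K


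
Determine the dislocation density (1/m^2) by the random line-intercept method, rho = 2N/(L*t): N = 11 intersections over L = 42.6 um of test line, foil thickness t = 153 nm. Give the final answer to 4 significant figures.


rho = 2N / (L * t)
L = 42.6 um = 4.26e-05 m, t = 153 nm = 1.53e-07 m
rho = 2 * 11 / (4.26e-05 * 1.53e-07)
rho = 3.375e+12 1/m^2


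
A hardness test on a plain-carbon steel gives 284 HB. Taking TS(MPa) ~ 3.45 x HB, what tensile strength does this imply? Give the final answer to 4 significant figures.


TS (MPa) = 3.45 * HB
TS = 3.45 * 284
TS = 979.8 MPa


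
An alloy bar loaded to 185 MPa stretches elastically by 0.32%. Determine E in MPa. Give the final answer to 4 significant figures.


E = sigma / epsilon
epsilon = 0.32% = 3.2e-03
E = 185 / 3.2e-03
E = 57810 MPa


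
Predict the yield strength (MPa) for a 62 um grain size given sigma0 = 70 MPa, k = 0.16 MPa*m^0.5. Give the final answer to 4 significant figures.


sigma_y = sigma0 + k / sqrt(d)
d = 62 um = 6.2e-05 m
sigma_y = 70 + 0.16 / sqrt(6.2e-05)
sigma_y = 90.32 MPa


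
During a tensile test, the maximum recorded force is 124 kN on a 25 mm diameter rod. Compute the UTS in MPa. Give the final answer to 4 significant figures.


A0 = pi*(d/2)^2 = pi*(25/2)^2 = 490.874 mm^2
UTS = F_max / A0 = 124*1000 / 490.874
UTS = 252.6 MPa


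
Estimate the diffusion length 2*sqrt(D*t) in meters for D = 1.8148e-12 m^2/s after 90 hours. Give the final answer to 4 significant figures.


t = 90 hr = 324000 s
Diffusion length = 2*sqrt(D*t)
= 2*sqrt(1.8148e-12 * 324000)
= 1.534e-03 m


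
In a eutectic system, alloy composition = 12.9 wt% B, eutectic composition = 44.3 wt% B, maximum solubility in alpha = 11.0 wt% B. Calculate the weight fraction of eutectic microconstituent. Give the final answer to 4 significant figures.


f_primary = (C_e - C0) / (C_e - C_alpha_max)
f_primary = (44.3 - 12.9) / (44.3 - 11.0)
f_primary = 0.942943
f_eutectic = 1 - 0.942943 = 0.05706


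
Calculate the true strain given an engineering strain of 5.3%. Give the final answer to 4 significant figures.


epsilon_true = ln(1 + epsilon_eng)
epsilon_true = ln(1 + 0.053)
epsilon_true = 0.05164


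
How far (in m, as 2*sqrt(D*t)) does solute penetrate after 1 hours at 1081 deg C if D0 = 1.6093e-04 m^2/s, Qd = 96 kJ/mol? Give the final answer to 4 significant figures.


Step 1: D = D0 * exp(-Qd/(R*T))
T = 1354.15 K
D = 1.6093e-04 * exp(-96e3 / (8.314 * 1354.15)) = 3.1873e-08 m^2/s
Step 2: L = 2*sqrt(D*t)
t = 1 h = 3600 s
L = 2*sqrt(3.1873e-08 * 3600) = 0.02142 m


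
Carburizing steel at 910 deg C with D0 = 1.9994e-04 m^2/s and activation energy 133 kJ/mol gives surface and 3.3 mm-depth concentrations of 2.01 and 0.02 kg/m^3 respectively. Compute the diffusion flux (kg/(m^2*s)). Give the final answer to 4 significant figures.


Step 1: D = D0 * exp(-Qd/(R*T))
T = 910 + 273.15 = 1183.15 K
D = 1.9994e-04 * exp(-133e3 / (8.314 * 1183.15)) = 2.68472e-10 m^2/s
Step 2: J = D * (C1 - C2) / dx
J = 2.68472e-10 * (2.01 - 0.02) / 3.3e-03
J = 1.619e-07 kg/(m^2*s)


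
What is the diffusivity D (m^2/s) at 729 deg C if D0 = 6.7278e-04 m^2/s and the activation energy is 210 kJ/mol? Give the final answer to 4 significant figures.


D = D0 * exp(-Qd / (R*T))
T = 1002.15 K
D = 6.7278e-04 * exp(-210e3 / (8.314 * 1002.15))
D = 7.616e-15 m^2/s


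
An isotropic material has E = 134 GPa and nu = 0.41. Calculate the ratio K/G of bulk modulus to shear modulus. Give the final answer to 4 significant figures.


G = E / (2*(1+nu))
G = 134 / (2*(1+0.41)) = 47.5177 GPa
K = E / (3*(1-2*nu))
K = 134 / (3*(1-2*0.41)) = 248.148 GPa
K/G = 248.148 / 47.5177 = 5.222


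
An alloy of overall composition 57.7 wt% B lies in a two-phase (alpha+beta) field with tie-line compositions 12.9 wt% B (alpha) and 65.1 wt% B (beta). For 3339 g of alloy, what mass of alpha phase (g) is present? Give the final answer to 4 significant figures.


f_alpha = (C_beta - C0) / (C_beta - C_alpha)
f_alpha = (65.1 - 57.7) / (65.1 - 12.9) = 0.141762
m_alpha = f_alpha * m_total = 0.141762 * 3339 = 473.3 g


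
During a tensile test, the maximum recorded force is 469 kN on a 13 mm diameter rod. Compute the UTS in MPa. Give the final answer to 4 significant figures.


A0 = pi*(d/2)^2 = pi*(13/2)^2 = 132.732 mm^2
UTS = F_max / A0 = 469*1000 / 132.732
UTS = 3533 MPa


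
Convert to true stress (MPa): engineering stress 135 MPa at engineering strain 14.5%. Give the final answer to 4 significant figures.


sigma_true = sigma_eng * (1 + epsilon_eng)
sigma_true = 135 * (1 + 0.145)
sigma_true = 154.6 MPa


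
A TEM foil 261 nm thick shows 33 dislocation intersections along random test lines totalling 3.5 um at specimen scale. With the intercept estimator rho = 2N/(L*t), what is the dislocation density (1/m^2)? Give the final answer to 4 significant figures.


rho = 2N / (L * t)
L = 3.5 um = 3.5e-06 m, t = 261 nm = 2.61e-07 m
rho = 2 * 33 / (3.5e-06 * 2.61e-07)
rho = 7.225e+13 1/m^2


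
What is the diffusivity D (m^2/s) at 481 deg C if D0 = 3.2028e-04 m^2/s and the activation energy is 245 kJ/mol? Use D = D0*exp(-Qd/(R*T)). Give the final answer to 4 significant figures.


D = D0 * exp(-Qd / (R*T))
T = 754.15 K
D = 3.2028e-04 * exp(-245e3 / (8.314 * 754.15))
D = 3.432e-21 m^2/s


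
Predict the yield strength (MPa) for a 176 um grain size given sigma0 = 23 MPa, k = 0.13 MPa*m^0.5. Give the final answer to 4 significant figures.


sigma_y = sigma0 + k / sqrt(d)
d = 176 um = 1.76e-04 m
sigma_y = 23 + 0.13 / sqrt(1.76e-04)
sigma_y = 32.8 MPa


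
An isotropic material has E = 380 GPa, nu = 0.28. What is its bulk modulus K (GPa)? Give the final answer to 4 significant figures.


K = E / (3*(1-2*nu))
K = 380 / (3*(1-2*0.28))
K = 287.9 GPa


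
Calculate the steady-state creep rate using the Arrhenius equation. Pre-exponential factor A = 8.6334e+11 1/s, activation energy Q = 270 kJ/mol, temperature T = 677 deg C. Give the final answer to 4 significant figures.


rate = A * exp(-Q / (R*T))
T = 677 + 273.15 = 950.15 K
rate = 8.6334e+11 * exp(-270e3 / (8.314 * 950.15))
rate = 1.237e-03 1/s


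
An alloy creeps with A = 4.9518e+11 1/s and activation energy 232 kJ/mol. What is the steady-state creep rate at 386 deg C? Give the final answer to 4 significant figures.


rate = A * exp(-Q / (R*T))
T = 386 + 273.15 = 659.15 K
rate = 4.9518e+11 * exp(-232e3 / (8.314 * 659.15))
rate = 2.038e-07 1/s


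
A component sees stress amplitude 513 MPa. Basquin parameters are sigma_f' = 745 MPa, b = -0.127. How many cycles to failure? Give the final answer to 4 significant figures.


sigma_a = sigma_f' * (2*Nf)^b
2*Nf = (sigma_a / sigma_f')^(1/b)
2*Nf = (513 / 745)^(1/-0.127)
2*Nf = 18.8754
Nf = 9.438 cycles


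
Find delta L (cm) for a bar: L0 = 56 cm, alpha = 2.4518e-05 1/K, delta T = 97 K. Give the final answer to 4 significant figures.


dL = L0 * alpha * dT
dL = 56 * 2.4518e-05 * 97
dL = 0.1332 cm


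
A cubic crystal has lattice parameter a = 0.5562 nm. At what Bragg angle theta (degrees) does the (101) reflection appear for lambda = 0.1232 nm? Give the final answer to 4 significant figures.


d = a / sqrt(h^2+k^2+l^2)
d = 0.5562 / sqrt(2) = 0.393293 nm
lambda = 2*d*sin(theta)  =>  sin(theta) = lambda / (2*d)
sin(theta) = 0.1232 / (2 * 0.393293) = 0.156626
theta = 9.011 deg


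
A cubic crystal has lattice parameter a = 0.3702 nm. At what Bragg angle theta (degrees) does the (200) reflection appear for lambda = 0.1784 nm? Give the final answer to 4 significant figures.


d = a / sqrt(h^2+k^2+l^2)
d = 0.3702 / sqrt(4) = 0.1851 nm
lambda = 2*d*sin(theta)  =>  sin(theta) = lambda / (2*d)
sin(theta) = 0.1784 / (2 * 0.1851) = 0.481902
theta = 28.81 deg


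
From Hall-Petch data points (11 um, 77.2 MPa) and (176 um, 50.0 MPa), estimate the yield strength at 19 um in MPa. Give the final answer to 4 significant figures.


sigma_y = sigma0 + k / sqrt(d)
1/sqrt(d1) = 1/sqrt(1.1e-05) = 301.511;  1/sqrt(d2) = 75.3778
k = (sigma1 - sigma2) / (1/sqrt(d1) - 1/sqrt(d2)) = (77.2 - 50.0) / (301.511 - 75.3778) = 0.120283 MPa*m^0.5
sigma0 = sigma1 - k/sqrt(d1) = 77.2 - 0.120283*301.511 = 40.9333 MPa
sigma_y(d3) = 40.9333 + 0.120283 / sqrt(1.9e-05) = 68.53 MPa


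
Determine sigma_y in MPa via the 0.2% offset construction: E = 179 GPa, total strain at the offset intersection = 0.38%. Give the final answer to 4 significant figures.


Offset strain = 0.002
Elastic strain at yield = total_strain - offset = 3.8e-03 - 0.002 = 1.8e-03
sigma_y = E * elastic_strain = 179000 * 1.8e-03
sigma_y = 322.2 MPa


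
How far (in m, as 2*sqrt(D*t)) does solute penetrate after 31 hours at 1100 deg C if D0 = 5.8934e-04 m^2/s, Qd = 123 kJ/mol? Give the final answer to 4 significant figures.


Step 1: D = D0 * exp(-Qd/(R*T))
T = 1373.15 K
D = 5.8934e-04 * exp(-123e3 / (8.314 * 1373.15)) = 1.23389e-08 m^2/s
Step 2: L = 2*sqrt(D*t)
t = 31 h = 111600 s
L = 2*sqrt(1.23389e-08 * 111600) = 0.07422 m


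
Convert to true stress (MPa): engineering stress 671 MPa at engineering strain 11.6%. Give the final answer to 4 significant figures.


sigma_true = sigma_eng * (1 + epsilon_eng)
sigma_true = 671 * (1 + 0.116)
sigma_true = 748.8 MPa


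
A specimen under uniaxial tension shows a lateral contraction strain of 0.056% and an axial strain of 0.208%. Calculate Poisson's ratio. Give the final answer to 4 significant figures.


nu = -epsilon_lat / epsilon_axial
Lateral strain is contraction (negative), so using magnitudes:
nu = 0.056 / 0.208
nu = 0.2692


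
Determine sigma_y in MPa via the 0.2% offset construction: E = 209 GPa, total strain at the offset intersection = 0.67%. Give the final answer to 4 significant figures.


Offset strain = 0.002
Elastic strain at yield = total_strain - offset = 6.7e-03 - 0.002 = 4.7e-03
sigma_y = E * elastic_strain = 209000 * 4.7e-03
sigma_y = 982.3 MPa


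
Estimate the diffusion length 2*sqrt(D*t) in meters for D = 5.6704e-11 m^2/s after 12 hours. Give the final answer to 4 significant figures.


t = 12 hr = 43200 s
Diffusion length = 2*sqrt(D*t)
= 2*sqrt(5.6704e-11 * 43200)
= 3.13e-03 m


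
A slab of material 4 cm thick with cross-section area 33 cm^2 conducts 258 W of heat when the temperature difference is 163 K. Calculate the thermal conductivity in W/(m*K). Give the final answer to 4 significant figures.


k = Q*L / (A*dT)
L = 0.04 m, A = 3.3e-03 m^2
k = 258 * 0.04 / (3.3e-03 * 163)
k = 19.19 W/(m*K)


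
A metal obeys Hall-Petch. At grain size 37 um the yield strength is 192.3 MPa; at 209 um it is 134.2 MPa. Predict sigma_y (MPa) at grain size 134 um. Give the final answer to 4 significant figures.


sigma_y = sigma0 + k / sqrt(d)
1/sqrt(d1) = 1/sqrt(3.7e-05) = 164.399;  1/sqrt(d2) = 69.1714
k = (sigma1 - sigma2) / (1/sqrt(d1) - 1/sqrt(d2)) = (192.3 - 134.2) / (164.399 - 69.1714) = 0.610118 MPa*m^0.5
sigma0 = sigma1 - k/sqrt(d1) = 192.3 - 0.610118*164.399 = 91.9973 MPa
sigma_y(d3) = 91.9973 + 0.610118 / sqrt(1.34e-04) = 144.7 MPa


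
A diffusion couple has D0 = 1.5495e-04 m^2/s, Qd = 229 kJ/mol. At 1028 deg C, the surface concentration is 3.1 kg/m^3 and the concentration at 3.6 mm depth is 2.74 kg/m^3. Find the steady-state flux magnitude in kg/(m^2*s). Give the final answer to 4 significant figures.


Step 1: D = D0 * exp(-Qd/(R*T))
T = 1028 + 273.15 = 1301.15 K
D = 1.5495e-04 * exp(-229e3 / (8.314 * 1301.15)) = 9.92337e-14 m^2/s
Step 2: J = D * (C1 - C2) / dx
J = 9.92337e-14 * (3.1 - 2.74) / 3.6e-03
J = 9.923e-12 kg/(m^2*s)


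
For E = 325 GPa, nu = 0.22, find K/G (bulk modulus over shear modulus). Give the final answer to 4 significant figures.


G = E / (2*(1+nu))
G = 325 / (2*(1+0.22)) = 133.197 GPa
K = E / (3*(1-2*nu))
K = 325 / (3*(1-2*0.22)) = 193.452 GPa
K/G = 193.452 / 133.197 = 1.452


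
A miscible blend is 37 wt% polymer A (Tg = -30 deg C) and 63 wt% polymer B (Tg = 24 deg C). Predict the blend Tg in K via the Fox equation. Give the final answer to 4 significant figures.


1/Tg = w1/Tg1 + w2/Tg2 (in Kelvin)
Tg1 = 243.15 K, Tg2 = 297.15 K
1/Tg = 0.37/243.15 + 0.63/297.15
Tg = 274.6 K


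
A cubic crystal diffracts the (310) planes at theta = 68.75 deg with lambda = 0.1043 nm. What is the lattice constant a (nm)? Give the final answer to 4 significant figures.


d = lambda / (2*sin(theta))
d = 0.1043 / (2*sin(68.75 deg))
d = 0.0559545 nm
a = d * sqrt(h^2+k^2+l^2) = 0.0559545 * sqrt(10)
a = 0.1769 nm


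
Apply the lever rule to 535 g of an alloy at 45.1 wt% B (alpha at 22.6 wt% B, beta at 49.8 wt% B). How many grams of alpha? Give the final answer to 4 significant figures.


f_alpha = (C_beta - C0) / (C_beta - C_alpha)
f_alpha = (49.8 - 45.1) / (49.8 - 22.6) = 0.172794
m_alpha = f_alpha * m_total = 0.172794 * 535 = 92.44 g


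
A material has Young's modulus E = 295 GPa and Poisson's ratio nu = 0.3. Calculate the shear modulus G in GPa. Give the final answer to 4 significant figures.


G = E / (2*(1+nu))
G = 295 / (2*(1+0.3))
G = 113.5 GPa


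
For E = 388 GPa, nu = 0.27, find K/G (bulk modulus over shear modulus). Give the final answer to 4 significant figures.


G = E / (2*(1+nu))
G = 388 / (2*(1+0.27)) = 152.756 GPa
K = E / (3*(1-2*nu))
K = 388 / (3*(1-2*0.27)) = 281.159 GPa
K/G = 281.159 / 152.756 = 1.841


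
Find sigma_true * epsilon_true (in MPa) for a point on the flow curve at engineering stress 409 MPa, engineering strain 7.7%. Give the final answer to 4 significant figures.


sigma_true = sigma_eng * (1 + epsilon_eng)
sigma_true = 409 * (1 + 0.077) = 440.493 MPa
epsilon_true = ln(1 + epsilon_eng)
epsilon_true = ln(1 + 0.077) = 0.0741794
sigma_true * epsilon_true = 440.493 * 0.0741794 = 32.68 MPa


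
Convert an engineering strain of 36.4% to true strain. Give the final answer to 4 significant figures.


epsilon_true = ln(1 + epsilon_eng)
epsilon_true = ln(1 + 0.364)
epsilon_true = 0.3104


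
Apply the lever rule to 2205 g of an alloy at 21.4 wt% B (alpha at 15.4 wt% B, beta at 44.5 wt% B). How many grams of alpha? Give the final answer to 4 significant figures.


f_alpha = (C_beta - C0) / (C_beta - C_alpha)
f_alpha = (44.5 - 21.4) / (44.5 - 15.4) = 0.793814
m_alpha = f_alpha * m_total = 0.793814 * 2205 = 1750 g


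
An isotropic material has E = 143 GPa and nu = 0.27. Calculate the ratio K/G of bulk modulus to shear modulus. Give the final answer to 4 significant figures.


G = E / (2*(1+nu))
G = 143 / (2*(1+0.27)) = 56.2992 GPa
K = E / (3*(1-2*nu))
K = 143 / (3*(1-2*0.27)) = 103.623 GPa
K/G = 103.623 / 56.2992 = 1.841


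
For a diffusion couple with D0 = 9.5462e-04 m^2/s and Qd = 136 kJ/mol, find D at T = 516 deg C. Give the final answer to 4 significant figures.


D = D0 * exp(-Qd / (R*T))
T = 789.15 K
D = 9.5462e-04 * exp(-136e3 / (8.314 * 789.15))
D = 9.496e-13 m^2/s


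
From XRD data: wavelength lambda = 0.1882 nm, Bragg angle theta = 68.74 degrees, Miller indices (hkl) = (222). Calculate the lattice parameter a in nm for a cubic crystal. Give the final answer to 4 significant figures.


d = lambda / (2*sin(theta))
d = 0.1882 / (2*sin(68.74 deg))
d = 0.100972 nm
a = d * sqrt(h^2+k^2+l^2) = 0.100972 * sqrt(12)
a = 0.3498 nm


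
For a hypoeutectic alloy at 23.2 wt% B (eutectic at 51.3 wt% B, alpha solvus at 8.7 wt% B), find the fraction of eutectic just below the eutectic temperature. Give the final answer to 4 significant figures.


f_primary = (C_e - C0) / (C_e - C_alpha_max)
f_primary = (51.3 - 23.2) / (51.3 - 8.7)
f_primary = 0.659624
f_eutectic = 1 - 0.659624 = 0.3404


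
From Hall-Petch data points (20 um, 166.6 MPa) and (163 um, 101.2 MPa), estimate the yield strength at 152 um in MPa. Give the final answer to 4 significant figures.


sigma_y = sigma0 + k / sqrt(d)
1/sqrt(d1) = 1/sqrt(2e-05) = 223.607;  1/sqrt(d2) = 78.326
k = (sigma1 - sigma2) / (1/sqrt(d1) - 1/sqrt(d2)) = (166.6 - 101.2) / (223.607 - 78.326) = 0.450163 MPa*m^0.5
sigma0 = sigma1 - k/sqrt(d1) = 166.6 - 0.450163*223.607 = 65.9405 MPa
sigma_y(d3) = 65.9405 + 0.450163 / sqrt(1.52e-04) = 102.5 MPa


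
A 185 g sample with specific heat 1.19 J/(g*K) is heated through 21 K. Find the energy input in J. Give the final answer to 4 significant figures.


Q = m * cp * dT
Q = 185 * 1.19 * 21
Q = 4623 J


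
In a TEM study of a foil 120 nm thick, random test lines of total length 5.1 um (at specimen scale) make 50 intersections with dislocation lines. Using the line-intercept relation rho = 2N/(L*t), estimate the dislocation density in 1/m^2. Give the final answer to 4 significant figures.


rho = 2N / (L * t)
L = 5.1 um = 5.1e-06 m, t = 120 nm = 1.2e-07 m
rho = 2 * 50 / (5.1e-06 * 1.2e-07)
rho = 1.634e+14 1/m^2


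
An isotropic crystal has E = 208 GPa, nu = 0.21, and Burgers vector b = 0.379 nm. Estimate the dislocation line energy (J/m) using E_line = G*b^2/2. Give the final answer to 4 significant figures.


Step 1: G = E / (2*(1+nu))
G = 208 / (2*(1+0.21)) = 85.9504 GPa = 8.59504e+10 Pa
Step 2: E_line = G*b^2/2
b = 0.379 nm = 3.79e-10 m
E_line = 0.5 * 8.59504e+10 * (3.79e-10)^2 = 6.173e-09 J/m


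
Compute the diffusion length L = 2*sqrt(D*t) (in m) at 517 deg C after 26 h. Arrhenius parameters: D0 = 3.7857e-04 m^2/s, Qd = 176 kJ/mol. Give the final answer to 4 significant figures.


Step 1: D = D0 * exp(-Qd/(R*T))
T = 790.15 K
D = 3.7857e-04 * exp(-176e3 / (8.314 * 790.15)) = 8.767e-16 m^2/s
Step 2: L = 2*sqrt(D*t)
t = 26 h = 93600 s
L = 2*sqrt(8.767e-16 * 93600) = 1.812e-05 m


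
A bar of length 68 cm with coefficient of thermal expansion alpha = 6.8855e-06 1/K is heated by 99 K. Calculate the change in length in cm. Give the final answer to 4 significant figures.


dL = L0 * alpha * dT
dL = 68 * 6.8855e-06 * 99
dL = 0.04635 cm


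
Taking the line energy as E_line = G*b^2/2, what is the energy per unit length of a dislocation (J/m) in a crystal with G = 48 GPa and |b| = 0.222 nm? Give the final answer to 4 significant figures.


E = G*b^2/2
b = 0.222 nm = 2.22e-10 m
G = 48 GPa = 4.8e+10 Pa
E = 0.5 * 4.8e+10 * (2.22e-10)^2
E = 1.183e-09 J/m
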